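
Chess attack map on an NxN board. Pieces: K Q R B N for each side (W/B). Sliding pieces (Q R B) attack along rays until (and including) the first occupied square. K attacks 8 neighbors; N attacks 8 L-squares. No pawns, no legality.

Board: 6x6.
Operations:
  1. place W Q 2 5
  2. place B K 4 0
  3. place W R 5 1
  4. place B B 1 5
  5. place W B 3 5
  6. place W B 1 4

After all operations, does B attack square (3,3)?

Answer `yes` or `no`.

Answer: yes

Derivation:
Op 1: place WQ@(2,5)
Op 2: place BK@(4,0)
Op 3: place WR@(5,1)
Op 4: place BB@(1,5)
Op 5: place WB@(3,5)
Op 6: place WB@(1,4)
Per-piece attacks for B:
  BB@(1,5): attacks (2,4) (3,3) (4,2) (5,1) (0,4) [ray(1,-1) blocked at (5,1)]
  BK@(4,0): attacks (4,1) (5,0) (3,0) (5,1) (3,1)
B attacks (3,3): yes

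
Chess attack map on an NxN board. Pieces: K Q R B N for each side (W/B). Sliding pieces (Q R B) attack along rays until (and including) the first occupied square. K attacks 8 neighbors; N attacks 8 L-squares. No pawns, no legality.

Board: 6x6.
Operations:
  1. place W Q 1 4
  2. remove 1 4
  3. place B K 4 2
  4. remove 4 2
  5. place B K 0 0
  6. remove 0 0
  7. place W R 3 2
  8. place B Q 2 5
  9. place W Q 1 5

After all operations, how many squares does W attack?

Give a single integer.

Answer: 19

Derivation:
Op 1: place WQ@(1,4)
Op 2: remove (1,4)
Op 3: place BK@(4,2)
Op 4: remove (4,2)
Op 5: place BK@(0,0)
Op 6: remove (0,0)
Op 7: place WR@(3,2)
Op 8: place BQ@(2,5)
Op 9: place WQ@(1,5)
Per-piece attacks for W:
  WQ@(1,5): attacks (1,4) (1,3) (1,2) (1,1) (1,0) (2,5) (0,5) (2,4) (3,3) (4,2) (5,1) (0,4) [ray(1,0) blocked at (2,5)]
  WR@(3,2): attacks (3,3) (3,4) (3,5) (3,1) (3,0) (4,2) (5,2) (2,2) (1,2) (0,2)
Union (19 distinct): (0,2) (0,4) (0,5) (1,0) (1,1) (1,2) (1,3) (1,4) (2,2) (2,4) (2,5) (3,0) (3,1) (3,3) (3,4) (3,5) (4,2) (5,1) (5,2)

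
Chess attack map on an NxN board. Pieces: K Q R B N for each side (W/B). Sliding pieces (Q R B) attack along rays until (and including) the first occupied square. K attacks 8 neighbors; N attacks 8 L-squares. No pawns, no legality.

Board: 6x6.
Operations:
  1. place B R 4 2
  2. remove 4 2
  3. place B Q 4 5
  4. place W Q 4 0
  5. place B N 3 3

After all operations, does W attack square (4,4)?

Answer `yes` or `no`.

Op 1: place BR@(4,2)
Op 2: remove (4,2)
Op 3: place BQ@(4,5)
Op 4: place WQ@(4,0)
Op 5: place BN@(3,3)
Per-piece attacks for W:
  WQ@(4,0): attacks (4,1) (4,2) (4,3) (4,4) (4,5) (5,0) (3,0) (2,0) (1,0) (0,0) (5,1) (3,1) (2,2) (1,3) (0,4) [ray(0,1) blocked at (4,5)]
W attacks (4,4): yes

Answer: yes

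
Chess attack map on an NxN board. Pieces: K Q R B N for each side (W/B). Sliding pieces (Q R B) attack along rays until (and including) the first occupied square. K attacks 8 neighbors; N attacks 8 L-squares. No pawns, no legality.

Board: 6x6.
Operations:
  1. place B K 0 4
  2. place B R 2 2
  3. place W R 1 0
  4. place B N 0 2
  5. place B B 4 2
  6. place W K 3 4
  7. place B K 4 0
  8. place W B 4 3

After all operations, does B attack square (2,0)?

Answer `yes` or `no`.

Op 1: place BK@(0,4)
Op 2: place BR@(2,2)
Op 3: place WR@(1,0)
Op 4: place BN@(0,2)
Op 5: place BB@(4,2)
Op 6: place WK@(3,4)
Op 7: place BK@(4,0)
Op 8: place WB@(4,3)
Per-piece attacks for B:
  BN@(0,2): attacks (1,4) (2,3) (1,0) (2,1)
  BK@(0,4): attacks (0,5) (0,3) (1,4) (1,5) (1,3)
  BR@(2,2): attacks (2,3) (2,4) (2,5) (2,1) (2,0) (3,2) (4,2) (1,2) (0,2) [ray(1,0) blocked at (4,2); ray(-1,0) blocked at (0,2)]
  BK@(4,0): attacks (4,1) (5,0) (3,0) (5,1) (3,1)
  BB@(4,2): attacks (5,3) (5,1) (3,3) (2,4) (1,5) (3,1) (2,0)
B attacks (2,0): yes

Answer: yes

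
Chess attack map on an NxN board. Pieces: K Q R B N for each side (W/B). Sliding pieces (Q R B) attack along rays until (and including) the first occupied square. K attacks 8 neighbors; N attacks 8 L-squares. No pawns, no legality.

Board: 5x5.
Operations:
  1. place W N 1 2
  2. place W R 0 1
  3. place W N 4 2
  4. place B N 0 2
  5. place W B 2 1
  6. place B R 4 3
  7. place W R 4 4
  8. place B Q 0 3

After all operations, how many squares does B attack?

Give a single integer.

Op 1: place WN@(1,2)
Op 2: place WR@(0,1)
Op 3: place WN@(4,2)
Op 4: place BN@(0,2)
Op 5: place WB@(2,1)
Op 6: place BR@(4,3)
Op 7: place WR@(4,4)
Op 8: place BQ@(0,3)
Per-piece attacks for B:
  BN@(0,2): attacks (1,4) (2,3) (1,0) (2,1)
  BQ@(0,3): attacks (0,4) (0,2) (1,3) (2,3) (3,3) (4,3) (1,4) (1,2) [ray(0,-1) blocked at (0,2); ray(1,0) blocked at (4,3); ray(1,-1) blocked at (1,2)]
  BR@(4,3): attacks (4,4) (4,2) (3,3) (2,3) (1,3) (0,3) [ray(0,1) blocked at (4,4); ray(0,-1) blocked at (4,2); ray(-1,0) blocked at (0,3)]
Union (13 distinct): (0,2) (0,3) (0,4) (1,0) (1,2) (1,3) (1,4) (2,1) (2,3) (3,3) (4,2) (4,3) (4,4)

Answer: 13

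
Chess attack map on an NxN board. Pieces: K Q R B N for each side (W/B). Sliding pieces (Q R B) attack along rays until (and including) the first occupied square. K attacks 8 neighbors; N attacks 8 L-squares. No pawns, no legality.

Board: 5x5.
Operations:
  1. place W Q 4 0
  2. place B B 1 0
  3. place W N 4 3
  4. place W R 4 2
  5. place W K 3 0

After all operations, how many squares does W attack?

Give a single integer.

Answer: 15

Derivation:
Op 1: place WQ@(4,0)
Op 2: place BB@(1,0)
Op 3: place WN@(4,3)
Op 4: place WR@(4,2)
Op 5: place WK@(3,0)
Per-piece attacks for W:
  WK@(3,0): attacks (3,1) (4,0) (2,0) (4,1) (2,1)
  WQ@(4,0): attacks (4,1) (4,2) (3,0) (3,1) (2,2) (1,3) (0,4) [ray(0,1) blocked at (4,2); ray(-1,0) blocked at (3,0)]
  WR@(4,2): attacks (4,3) (4,1) (4,0) (3,2) (2,2) (1,2) (0,2) [ray(0,1) blocked at (4,3); ray(0,-1) blocked at (4,0)]
  WN@(4,3): attacks (2,4) (3,1) (2,2)
Union (15 distinct): (0,2) (0,4) (1,2) (1,3) (2,0) (2,1) (2,2) (2,4) (3,0) (3,1) (3,2) (4,0) (4,1) (4,2) (4,3)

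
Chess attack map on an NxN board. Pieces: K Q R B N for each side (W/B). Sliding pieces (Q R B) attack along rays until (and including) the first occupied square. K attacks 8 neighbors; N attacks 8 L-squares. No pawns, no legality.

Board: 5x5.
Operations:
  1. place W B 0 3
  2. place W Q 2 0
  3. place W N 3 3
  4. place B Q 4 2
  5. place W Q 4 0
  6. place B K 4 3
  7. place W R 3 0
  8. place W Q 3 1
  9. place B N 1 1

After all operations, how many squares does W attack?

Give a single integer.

Op 1: place WB@(0,3)
Op 2: place WQ@(2,0)
Op 3: place WN@(3,3)
Op 4: place BQ@(4,2)
Op 5: place WQ@(4,0)
Op 6: place BK@(4,3)
Op 7: place WR@(3,0)
Op 8: place WQ@(3,1)
Op 9: place BN@(1,1)
Per-piece attacks for W:
  WB@(0,3): attacks (1,4) (1,2) (2,1) (3,0) [ray(1,-1) blocked at (3,0)]
  WQ@(2,0): attacks (2,1) (2,2) (2,3) (2,4) (3,0) (1,0) (0,0) (3,1) (1,1) [ray(1,0) blocked at (3,0); ray(1,1) blocked at (3,1); ray(-1,1) blocked at (1,1)]
  WR@(3,0): attacks (3,1) (4,0) (2,0) [ray(0,1) blocked at (3,1); ray(1,0) blocked at (4,0); ray(-1,0) blocked at (2,0)]
  WQ@(3,1): attacks (3,2) (3,3) (3,0) (4,1) (2,1) (1,1) (4,2) (4,0) (2,2) (1,3) (0,4) (2,0) [ray(0,1) blocked at (3,3); ray(0,-1) blocked at (3,0); ray(-1,0) blocked at (1,1); ray(1,1) blocked at (4,2); ray(1,-1) blocked at (4,0); ray(-1,-1) blocked at (2,0)]
  WN@(3,3): attacks (1,4) (4,1) (2,1) (1,2)
  WQ@(4,0): attacks (4,1) (4,2) (3,0) (3,1) [ray(0,1) blocked at (4,2); ray(-1,0) blocked at (3,0); ray(-1,1) blocked at (3,1)]
Union (19 distinct): (0,0) (0,4) (1,0) (1,1) (1,2) (1,3) (1,4) (2,0) (2,1) (2,2) (2,3) (2,4) (3,0) (3,1) (3,2) (3,3) (4,0) (4,1) (4,2)

Answer: 19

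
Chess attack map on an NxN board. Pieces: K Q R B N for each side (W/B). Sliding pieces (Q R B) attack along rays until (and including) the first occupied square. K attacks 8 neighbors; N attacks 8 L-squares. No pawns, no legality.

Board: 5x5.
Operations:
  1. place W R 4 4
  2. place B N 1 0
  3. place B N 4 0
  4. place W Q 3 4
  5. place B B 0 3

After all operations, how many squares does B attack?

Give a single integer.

Op 1: place WR@(4,4)
Op 2: place BN@(1,0)
Op 3: place BN@(4,0)
Op 4: place WQ@(3,4)
Op 5: place BB@(0,3)
Per-piece attacks for B:
  BB@(0,3): attacks (1,4) (1,2) (2,1) (3,0)
  BN@(1,0): attacks (2,2) (3,1) (0,2)
  BN@(4,0): attacks (3,2) (2,1)
Union (8 distinct): (0,2) (1,2) (1,4) (2,1) (2,2) (3,0) (3,1) (3,2)

Answer: 8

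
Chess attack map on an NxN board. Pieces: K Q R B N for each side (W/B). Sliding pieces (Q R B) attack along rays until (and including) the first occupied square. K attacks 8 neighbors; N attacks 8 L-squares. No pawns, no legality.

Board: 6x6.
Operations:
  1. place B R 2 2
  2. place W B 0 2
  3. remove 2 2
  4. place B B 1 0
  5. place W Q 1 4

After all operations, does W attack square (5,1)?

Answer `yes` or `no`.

Op 1: place BR@(2,2)
Op 2: place WB@(0,2)
Op 3: remove (2,2)
Op 4: place BB@(1,0)
Op 5: place WQ@(1,4)
Per-piece attacks for W:
  WB@(0,2): attacks (1,3) (2,4) (3,5) (1,1) (2,0)
  WQ@(1,4): attacks (1,5) (1,3) (1,2) (1,1) (1,0) (2,4) (3,4) (4,4) (5,4) (0,4) (2,5) (2,3) (3,2) (4,1) (5,0) (0,5) (0,3) [ray(0,-1) blocked at (1,0)]
W attacks (5,1): no

Answer: no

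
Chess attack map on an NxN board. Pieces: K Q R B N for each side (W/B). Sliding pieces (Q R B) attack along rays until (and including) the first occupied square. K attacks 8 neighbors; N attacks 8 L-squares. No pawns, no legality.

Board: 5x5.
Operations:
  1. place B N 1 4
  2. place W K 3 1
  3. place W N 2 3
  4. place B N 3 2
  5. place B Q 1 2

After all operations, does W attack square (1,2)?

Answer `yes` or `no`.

Answer: no

Derivation:
Op 1: place BN@(1,4)
Op 2: place WK@(3,1)
Op 3: place WN@(2,3)
Op 4: place BN@(3,2)
Op 5: place BQ@(1,2)
Per-piece attacks for W:
  WN@(2,3): attacks (4,4) (0,4) (3,1) (4,2) (1,1) (0,2)
  WK@(3,1): attacks (3,2) (3,0) (4,1) (2,1) (4,2) (4,0) (2,2) (2,0)
W attacks (1,2): no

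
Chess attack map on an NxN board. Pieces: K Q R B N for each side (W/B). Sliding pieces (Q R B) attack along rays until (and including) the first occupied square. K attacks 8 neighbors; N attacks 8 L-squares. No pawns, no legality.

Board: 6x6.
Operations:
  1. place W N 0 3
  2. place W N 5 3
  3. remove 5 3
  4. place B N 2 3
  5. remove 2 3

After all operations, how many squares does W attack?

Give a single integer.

Op 1: place WN@(0,3)
Op 2: place WN@(5,3)
Op 3: remove (5,3)
Op 4: place BN@(2,3)
Op 5: remove (2,3)
Per-piece attacks for W:
  WN@(0,3): attacks (1,5) (2,4) (1,1) (2,2)
Union (4 distinct): (1,1) (1,5) (2,2) (2,4)

Answer: 4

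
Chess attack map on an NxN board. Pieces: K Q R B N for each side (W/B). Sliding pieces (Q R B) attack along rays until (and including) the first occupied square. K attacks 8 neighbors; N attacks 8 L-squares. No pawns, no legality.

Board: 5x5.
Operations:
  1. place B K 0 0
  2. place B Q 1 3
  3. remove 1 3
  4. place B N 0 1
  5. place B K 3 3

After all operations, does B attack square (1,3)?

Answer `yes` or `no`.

Answer: yes

Derivation:
Op 1: place BK@(0,0)
Op 2: place BQ@(1,3)
Op 3: remove (1,3)
Op 4: place BN@(0,1)
Op 5: place BK@(3,3)
Per-piece attacks for B:
  BK@(0,0): attacks (0,1) (1,0) (1,1)
  BN@(0,1): attacks (1,3) (2,2) (2,0)
  BK@(3,3): attacks (3,4) (3,2) (4,3) (2,3) (4,4) (4,2) (2,4) (2,2)
B attacks (1,3): yes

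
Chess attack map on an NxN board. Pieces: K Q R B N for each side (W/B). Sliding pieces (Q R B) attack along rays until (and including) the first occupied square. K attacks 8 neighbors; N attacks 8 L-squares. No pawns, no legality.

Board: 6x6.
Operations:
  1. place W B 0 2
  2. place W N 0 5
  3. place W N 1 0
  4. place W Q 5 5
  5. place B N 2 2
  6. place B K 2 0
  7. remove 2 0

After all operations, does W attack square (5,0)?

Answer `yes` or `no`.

Answer: yes

Derivation:
Op 1: place WB@(0,2)
Op 2: place WN@(0,5)
Op 3: place WN@(1,0)
Op 4: place WQ@(5,5)
Op 5: place BN@(2,2)
Op 6: place BK@(2,0)
Op 7: remove (2,0)
Per-piece attacks for W:
  WB@(0,2): attacks (1,3) (2,4) (3,5) (1,1) (2,0)
  WN@(0,5): attacks (1,3) (2,4)
  WN@(1,0): attacks (2,2) (3,1) (0,2)
  WQ@(5,5): attacks (5,4) (5,3) (5,2) (5,1) (5,0) (4,5) (3,5) (2,5) (1,5) (0,5) (4,4) (3,3) (2,2) [ray(-1,0) blocked at (0,5); ray(-1,-1) blocked at (2,2)]
W attacks (5,0): yes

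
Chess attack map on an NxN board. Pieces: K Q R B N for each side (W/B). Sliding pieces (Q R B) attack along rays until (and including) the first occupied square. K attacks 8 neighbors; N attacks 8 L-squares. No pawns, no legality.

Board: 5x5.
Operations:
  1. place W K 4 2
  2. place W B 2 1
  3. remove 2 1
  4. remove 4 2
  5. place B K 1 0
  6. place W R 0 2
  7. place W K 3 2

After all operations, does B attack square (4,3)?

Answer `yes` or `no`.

Answer: no

Derivation:
Op 1: place WK@(4,2)
Op 2: place WB@(2,1)
Op 3: remove (2,1)
Op 4: remove (4,2)
Op 5: place BK@(1,0)
Op 6: place WR@(0,2)
Op 7: place WK@(3,2)
Per-piece attacks for B:
  BK@(1,0): attacks (1,1) (2,0) (0,0) (2,1) (0,1)
B attacks (4,3): no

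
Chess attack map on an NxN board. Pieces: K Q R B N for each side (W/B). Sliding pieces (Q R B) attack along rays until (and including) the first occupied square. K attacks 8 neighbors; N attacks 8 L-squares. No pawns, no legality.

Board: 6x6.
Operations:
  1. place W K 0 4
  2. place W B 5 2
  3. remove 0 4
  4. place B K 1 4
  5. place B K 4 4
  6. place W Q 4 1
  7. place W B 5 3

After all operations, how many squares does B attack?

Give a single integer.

Answer: 16

Derivation:
Op 1: place WK@(0,4)
Op 2: place WB@(5,2)
Op 3: remove (0,4)
Op 4: place BK@(1,4)
Op 5: place BK@(4,4)
Op 6: place WQ@(4,1)
Op 7: place WB@(5,3)
Per-piece attacks for B:
  BK@(1,4): attacks (1,5) (1,3) (2,4) (0,4) (2,5) (2,3) (0,5) (0,3)
  BK@(4,4): attacks (4,5) (4,3) (5,4) (3,4) (5,5) (5,3) (3,5) (3,3)
Union (16 distinct): (0,3) (0,4) (0,5) (1,3) (1,5) (2,3) (2,4) (2,5) (3,3) (3,4) (3,5) (4,3) (4,5) (5,3) (5,4) (5,5)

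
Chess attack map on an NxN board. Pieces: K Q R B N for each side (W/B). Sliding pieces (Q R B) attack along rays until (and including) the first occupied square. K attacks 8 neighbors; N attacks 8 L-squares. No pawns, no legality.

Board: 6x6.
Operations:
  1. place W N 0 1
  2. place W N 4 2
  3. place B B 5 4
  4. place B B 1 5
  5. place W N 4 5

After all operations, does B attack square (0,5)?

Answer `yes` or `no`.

Answer: no

Derivation:
Op 1: place WN@(0,1)
Op 2: place WN@(4,2)
Op 3: place BB@(5,4)
Op 4: place BB@(1,5)
Op 5: place WN@(4,5)
Per-piece attacks for B:
  BB@(1,5): attacks (2,4) (3,3) (4,2) (0,4) [ray(1,-1) blocked at (4,2)]
  BB@(5,4): attacks (4,5) (4,3) (3,2) (2,1) (1,0) [ray(-1,1) blocked at (4,5)]
B attacks (0,5): no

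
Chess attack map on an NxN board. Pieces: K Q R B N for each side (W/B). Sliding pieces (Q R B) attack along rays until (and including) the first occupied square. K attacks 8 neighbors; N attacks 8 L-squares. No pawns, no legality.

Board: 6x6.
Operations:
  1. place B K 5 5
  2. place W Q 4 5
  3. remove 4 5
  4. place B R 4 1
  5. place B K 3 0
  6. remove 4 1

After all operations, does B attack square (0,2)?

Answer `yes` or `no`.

Op 1: place BK@(5,5)
Op 2: place WQ@(4,5)
Op 3: remove (4,5)
Op 4: place BR@(4,1)
Op 5: place BK@(3,0)
Op 6: remove (4,1)
Per-piece attacks for B:
  BK@(3,0): attacks (3,1) (4,0) (2,0) (4,1) (2,1)
  BK@(5,5): attacks (5,4) (4,5) (4,4)
B attacks (0,2): no

Answer: no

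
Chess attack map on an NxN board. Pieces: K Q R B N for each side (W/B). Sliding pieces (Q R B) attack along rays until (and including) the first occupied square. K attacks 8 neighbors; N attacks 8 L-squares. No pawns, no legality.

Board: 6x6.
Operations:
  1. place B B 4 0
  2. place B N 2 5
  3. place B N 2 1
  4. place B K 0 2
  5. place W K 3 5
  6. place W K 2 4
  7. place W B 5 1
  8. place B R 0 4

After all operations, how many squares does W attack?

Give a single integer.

Answer: 13

Derivation:
Op 1: place BB@(4,0)
Op 2: place BN@(2,5)
Op 3: place BN@(2,1)
Op 4: place BK@(0,2)
Op 5: place WK@(3,5)
Op 6: place WK@(2,4)
Op 7: place WB@(5,1)
Op 8: place BR@(0,4)
Per-piece attacks for W:
  WK@(2,4): attacks (2,5) (2,3) (3,4) (1,4) (3,5) (3,3) (1,5) (1,3)
  WK@(3,5): attacks (3,4) (4,5) (2,5) (4,4) (2,4)
  WB@(5,1): attacks (4,2) (3,3) (2,4) (4,0) [ray(-1,1) blocked at (2,4); ray(-1,-1) blocked at (4,0)]
Union (13 distinct): (1,3) (1,4) (1,5) (2,3) (2,4) (2,5) (3,3) (3,4) (3,5) (4,0) (4,2) (4,4) (4,5)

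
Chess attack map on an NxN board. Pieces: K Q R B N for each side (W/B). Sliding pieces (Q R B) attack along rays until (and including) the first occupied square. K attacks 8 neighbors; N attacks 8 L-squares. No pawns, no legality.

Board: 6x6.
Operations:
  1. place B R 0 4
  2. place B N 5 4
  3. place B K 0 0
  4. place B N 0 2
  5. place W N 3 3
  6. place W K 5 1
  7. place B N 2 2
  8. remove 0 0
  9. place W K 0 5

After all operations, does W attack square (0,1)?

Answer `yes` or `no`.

Op 1: place BR@(0,4)
Op 2: place BN@(5,4)
Op 3: place BK@(0,0)
Op 4: place BN@(0,2)
Op 5: place WN@(3,3)
Op 6: place WK@(5,1)
Op 7: place BN@(2,2)
Op 8: remove (0,0)
Op 9: place WK@(0,5)
Per-piece attacks for W:
  WK@(0,5): attacks (0,4) (1,5) (1,4)
  WN@(3,3): attacks (4,5) (5,4) (2,5) (1,4) (4,1) (5,2) (2,1) (1,2)
  WK@(5,1): attacks (5,2) (5,0) (4,1) (4,2) (4,0)
W attacks (0,1): no

Answer: no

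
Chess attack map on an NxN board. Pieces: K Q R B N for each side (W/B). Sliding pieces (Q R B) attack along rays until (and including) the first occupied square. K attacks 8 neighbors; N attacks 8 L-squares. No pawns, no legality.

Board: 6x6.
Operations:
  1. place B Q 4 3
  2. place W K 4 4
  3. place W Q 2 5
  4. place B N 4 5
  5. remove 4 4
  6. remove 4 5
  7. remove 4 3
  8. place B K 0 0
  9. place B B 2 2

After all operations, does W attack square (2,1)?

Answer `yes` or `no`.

Answer: no

Derivation:
Op 1: place BQ@(4,3)
Op 2: place WK@(4,4)
Op 3: place WQ@(2,5)
Op 4: place BN@(4,5)
Op 5: remove (4,4)
Op 6: remove (4,5)
Op 7: remove (4,3)
Op 8: place BK@(0,0)
Op 9: place BB@(2,2)
Per-piece attacks for W:
  WQ@(2,5): attacks (2,4) (2,3) (2,2) (3,5) (4,5) (5,5) (1,5) (0,5) (3,4) (4,3) (5,2) (1,4) (0,3) [ray(0,-1) blocked at (2,2)]
W attacks (2,1): no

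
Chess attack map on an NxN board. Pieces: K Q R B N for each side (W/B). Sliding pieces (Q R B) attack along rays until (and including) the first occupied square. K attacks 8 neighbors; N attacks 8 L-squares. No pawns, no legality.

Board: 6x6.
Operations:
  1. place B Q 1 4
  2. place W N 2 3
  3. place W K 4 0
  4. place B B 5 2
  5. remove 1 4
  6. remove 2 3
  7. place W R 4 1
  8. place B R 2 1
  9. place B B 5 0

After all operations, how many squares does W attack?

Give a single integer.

Op 1: place BQ@(1,4)
Op 2: place WN@(2,3)
Op 3: place WK@(4,0)
Op 4: place BB@(5,2)
Op 5: remove (1,4)
Op 6: remove (2,3)
Op 7: place WR@(4,1)
Op 8: place BR@(2,1)
Op 9: place BB@(5,0)
Per-piece attacks for W:
  WK@(4,0): attacks (4,1) (5,0) (3,0) (5,1) (3,1)
  WR@(4,1): attacks (4,2) (4,3) (4,4) (4,5) (4,0) (5,1) (3,1) (2,1) [ray(0,-1) blocked at (4,0); ray(-1,0) blocked at (2,1)]
Union (11 distinct): (2,1) (3,0) (3,1) (4,0) (4,1) (4,2) (4,3) (4,4) (4,5) (5,0) (5,1)

Answer: 11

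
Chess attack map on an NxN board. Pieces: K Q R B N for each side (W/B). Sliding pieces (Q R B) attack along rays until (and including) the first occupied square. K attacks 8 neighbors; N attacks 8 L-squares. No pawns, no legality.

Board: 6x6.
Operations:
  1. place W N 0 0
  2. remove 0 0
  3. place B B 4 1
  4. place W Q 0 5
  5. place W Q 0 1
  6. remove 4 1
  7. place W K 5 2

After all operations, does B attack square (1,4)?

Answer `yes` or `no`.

Op 1: place WN@(0,0)
Op 2: remove (0,0)
Op 3: place BB@(4,1)
Op 4: place WQ@(0,5)
Op 5: place WQ@(0,1)
Op 6: remove (4,1)
Op 7: place WK@(5,2)
Per-piece attacks for B:
B attacks (1,4): no

Answer: no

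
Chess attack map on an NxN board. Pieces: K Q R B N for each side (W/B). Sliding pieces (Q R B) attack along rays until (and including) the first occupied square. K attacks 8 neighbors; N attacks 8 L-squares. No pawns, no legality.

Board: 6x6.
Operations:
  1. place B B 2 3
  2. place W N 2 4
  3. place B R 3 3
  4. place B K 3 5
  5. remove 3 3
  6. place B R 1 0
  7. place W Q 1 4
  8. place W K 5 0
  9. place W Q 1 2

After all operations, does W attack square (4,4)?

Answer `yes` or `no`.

Op 1: place BB@(2,3)
Op 2: place WN@(2,4)
Op 3: place BR@(3,3)
Op 4: place BK@(3,5)
Op 5: remove (3,3)
Op 6: place BR@(1,0)
Op 7: place WQ@(1,4)
Op 8: place WK@(5,0)
Op 9: place WQ@(1,2)
Per-piece attacks for W:
  WQ@(1,2): attacks (1,3) (1,4) (1,1) (1,0) (2,2) (3,2) (4,2) (5,2) (0,2) (2,3) (2,1) (3,0) (0,3) (0,1) [ray(0,1) blocked at (1,4); ray(0,-1) blocked at (1,0); ray(1,1) blocked at (2,3)]
  WQ@(1,4): attacks (1,5) (1,3) (1,2) (2,4) (0,4) (2,5) (2,3) (0,5) (0,3) [ray(0,-1) blocked at (1,2); ray(1,0) blocked at (2,4); ray(1,-1) blocked at (2,3)]
  WN@(2,4): attacks (4,5) (0,5) (3,2) (4,3) (1,2) (0,3)
  WK@(5,0): attacks (5,1) (4,0) (4,1)
W attacks (4,4): no

Answer: no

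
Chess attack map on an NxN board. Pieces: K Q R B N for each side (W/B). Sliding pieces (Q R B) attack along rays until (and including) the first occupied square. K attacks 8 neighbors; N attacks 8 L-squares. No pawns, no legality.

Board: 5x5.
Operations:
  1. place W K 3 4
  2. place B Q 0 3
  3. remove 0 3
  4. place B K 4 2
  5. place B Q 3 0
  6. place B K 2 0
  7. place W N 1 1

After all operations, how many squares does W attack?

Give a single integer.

Op 1: place WK@(3,4)
Op 2: place BQ@(0,3)
Op 3: remove (0,3)
Op 4: place BK@(4,2)
Op 5: place BQ@(3,0)
Op 6: place BK@(2,0)
Op 7: place WN@(1,1)
Per-piece attacks for W:
  WN@(1,1): attacks (2,3) (3,2) (0,3) (3,0)
  WK@(3,4): attacks (3,3) (4,4) (2,4) (4,3) (2,3)
Union (8 distinct): (0,3) (2,3) (2,4) (3,0) (3,2) (3,3) (4,3) (4,4)

Answer: 8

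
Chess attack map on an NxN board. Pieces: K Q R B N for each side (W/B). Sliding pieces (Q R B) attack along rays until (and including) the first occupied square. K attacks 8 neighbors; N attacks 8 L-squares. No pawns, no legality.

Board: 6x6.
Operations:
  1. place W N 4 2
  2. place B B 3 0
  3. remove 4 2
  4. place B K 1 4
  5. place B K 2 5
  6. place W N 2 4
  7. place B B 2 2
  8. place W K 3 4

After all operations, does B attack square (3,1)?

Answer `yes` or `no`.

Answer: yes

Derivation:
Op 1: place WN@(4,2)
Op 2: place BB@(3,0)
Op 3: remove (4,2)
Op 4: place BK@(1,4)
Op 5: place BK@(2,5)
Op 6: place WN@(2,4)
Op 7: place BB@(2,2)
Op 8: place WK@(3,4)
Per-piece attacks for B:
  BK@(1,4): attacks (1,5) (1,3) (2,4) (0,4) (2,5) (2,3) (0,5) (0,3)
  BB@(2,2): attacks (3,3) (4,4) (5,5) (3,1) (4,0) (1,3) (0,4) (1,1) (0,0)
  BK@(2,5): attacks (2,4) (3,5) (1,5) (3,4) (1,4)
  BB@(3,0): attacks (4,1) (5,2) (2,1) (1,2) (0,3)
B attacks (3,1): yes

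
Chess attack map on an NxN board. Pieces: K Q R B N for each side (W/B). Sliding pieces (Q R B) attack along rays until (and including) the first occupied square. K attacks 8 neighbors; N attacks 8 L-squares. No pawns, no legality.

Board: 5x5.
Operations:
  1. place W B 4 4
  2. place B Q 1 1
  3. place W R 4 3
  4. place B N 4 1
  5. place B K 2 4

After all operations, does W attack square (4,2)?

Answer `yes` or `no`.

Answer: yes

Derivation:
Op 1: place WB@(4,4)
Op 2: place BQ@(1,1)
Op 3: place WR@(4,3)
Op 4: place BN@(4,1)
Op 5: place BK@(2,4)
Per-piece attacks for W:
  WR@(4,3): attacks (4,4) (4,2) (4,1) (3,3) (2,3) (1,3) (0,3) [ray(0,1) blocked at (4,4); ray(0,-1) blocked at (4,1)]
  WB@(4,4): attacks (3,3) (2,2) (1,1) [ray(-1,-1) blocked at (1,1)]
W attacks (4,2): yes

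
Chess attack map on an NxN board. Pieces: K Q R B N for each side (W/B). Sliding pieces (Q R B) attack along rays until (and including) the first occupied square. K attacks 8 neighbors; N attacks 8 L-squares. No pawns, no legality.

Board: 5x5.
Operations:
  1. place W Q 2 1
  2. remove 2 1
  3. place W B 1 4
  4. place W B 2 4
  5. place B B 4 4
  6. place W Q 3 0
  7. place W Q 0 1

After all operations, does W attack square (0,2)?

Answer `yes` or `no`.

Op 1: place WQ@(2,1)
Op 2: remove (2,1)
Op 3: place WB@(1,4)
Op 4: place WB@(2,4)
Op 5: place BB@(4,4)
Op 6: place WQ@(3,0)
Op 7: place WQ@(0,1)
Per-piece attacks for W:
  WQ@(0,1): attacks (0,2) (0,3) (0,4) (0,0) (1,1) (2,1) (3,1) (4,1) (1,2) (2,3) (3,4) (1,0)
  WB@(1,4): attacks (2,3) (3,2) (4,1) (0,3)
  WB@(2,4): attacks (3,3) (4,2) (1,3) (0,2)
  WQ@(3,0): attacks (3,1) (3,2) (3,3) (3,4) (4,0) (2,0) (1,0) (0,0) (4,1) (2,1) (1,2) (0,3)
W attacks (0,2): yes

Answer: yes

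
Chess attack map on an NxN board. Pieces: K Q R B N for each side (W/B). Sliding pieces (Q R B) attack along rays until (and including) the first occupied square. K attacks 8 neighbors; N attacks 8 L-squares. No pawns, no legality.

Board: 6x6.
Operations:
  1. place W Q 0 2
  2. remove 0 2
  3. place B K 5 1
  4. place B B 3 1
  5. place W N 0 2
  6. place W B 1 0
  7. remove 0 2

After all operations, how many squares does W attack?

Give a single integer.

Answer: 5

Derivation:
Op 1: place WQ@(0,2)
Op 2: remove (0,2)
Op 3: place BK@(5,1)
Op 4: place BB@(3,1)
Op 5: place WN@(0,2)
Op 6: place WB@(1,0)
Op 7: remove (0,2)
Per-piece attacks for W:
  WB@(1,0): attacks (2,1) (3,2) (4,3) (5,4) (0,1)
Union (5 distinct): (0,1) (2,1) (3,2) (4,3) (5,4)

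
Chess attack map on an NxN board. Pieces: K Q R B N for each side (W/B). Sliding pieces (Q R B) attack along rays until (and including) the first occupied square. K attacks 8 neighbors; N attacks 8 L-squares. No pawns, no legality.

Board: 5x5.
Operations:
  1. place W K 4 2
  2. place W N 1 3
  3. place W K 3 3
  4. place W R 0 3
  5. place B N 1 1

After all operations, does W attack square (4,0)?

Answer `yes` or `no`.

Answer: no

Derivation:
Op 1: place WK@(4,2)
Op 2: place WN@(1,3)
Op 3: place WK@(3,3)
Op 4: place WR@(0,3)
Op 5: place BN@(1,1)
Per-piece attacks for W:
  WR@(0,3): attacks (0,4) (0,2) (0,1) (0,0) (1,3) [ray(1,0) blocked at (1,3)]
  WN@(1,3): attacks (3,4) (2,1) (3,2) (0,1)
  WK@(3,3): attacks (3,4) (3,2) (4,3) (2,3) (4,4) (4,2) (2,4) (2,2)
  WK@(4,2): attacks (4,3) (4,1) (3,2) (3,3) (3,1)
W attacks (4,0): no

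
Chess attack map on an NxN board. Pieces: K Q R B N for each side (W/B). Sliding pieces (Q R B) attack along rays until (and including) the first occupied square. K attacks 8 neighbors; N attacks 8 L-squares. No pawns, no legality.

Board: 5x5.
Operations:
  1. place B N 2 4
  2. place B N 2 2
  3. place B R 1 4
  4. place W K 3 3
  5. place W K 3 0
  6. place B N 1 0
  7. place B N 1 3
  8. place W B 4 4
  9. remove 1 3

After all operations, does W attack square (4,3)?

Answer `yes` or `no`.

Op 1: place BN@(2,4)
Op 2: place BN@(2,2)
Op 3: place BR@(1,4)
Op 4: place WK@(3,3)
Op 5: place WK@(3,0)
Op 6: place BN@(1,0)
Op 7: place BN@(1,3)
Op 8: place WB@(4,4)
Op 9: remove (1,3)
Per-piece attacks for W:
  WK@(3,0): attacks (3,1) (4,0) (2,0) (4,1) (2,1)
  WK@(3,3): attacks (3,4) (3,2) (4,3) (2,3) (4,4) (4,2) (2,4) (2,2)
  WB@(4,4): attacks (3,3) [ray(-1,-1) blocked at (3,3)]
W attacks (4,3): yes

Answer: yes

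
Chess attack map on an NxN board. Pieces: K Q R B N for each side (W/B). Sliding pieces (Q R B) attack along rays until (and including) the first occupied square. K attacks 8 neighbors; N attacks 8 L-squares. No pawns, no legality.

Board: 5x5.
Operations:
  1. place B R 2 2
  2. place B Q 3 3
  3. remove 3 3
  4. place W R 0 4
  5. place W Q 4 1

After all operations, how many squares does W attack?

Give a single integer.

Answer: 17

Derivation:
Op 1: place BR@(2,2)
Op 2: place BQ@(3,3)
Op 3: remove (3,3)
Op 4: place WR@(0,4)
Op 5: place WQ@(4,1)
Per-piece attacks for W:
  WR@(0,4): attacks (0,3) (0,2) (0,1) (0,0) (1,4) (2,4) (3,4) (4,4)
  WQ@(4,1): attacks (4,2) (4,3) (4,4) (4,0) (3,1) (2,1) (1,1) (0,1) (3,2) (2,3) (1,4) (3,0)
Union (17 distinct): (0,0) (0,1) (0,2) (0,3) (1,1) (1,4) (2,1) (2,3) (2,4) (3,0) (3,1) (3,2) (3,4) (4,0) (4,2) (4,3) (4,4)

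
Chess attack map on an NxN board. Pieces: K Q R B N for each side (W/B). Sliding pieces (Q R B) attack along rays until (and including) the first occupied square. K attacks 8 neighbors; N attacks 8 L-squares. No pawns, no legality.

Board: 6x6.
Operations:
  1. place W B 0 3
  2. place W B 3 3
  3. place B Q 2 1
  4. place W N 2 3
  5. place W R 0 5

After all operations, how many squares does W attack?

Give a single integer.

Op 1: place WB@(0,3)
Op 2: place WB@(3,3)
Op 3: place BQ@(2,1)
Op 4: place WN@(2,3)
Op 5: place WR@(0,5)
Per-piece attacks for W:
  WB@(0,3): attacks (1,4) (2,5) (1,2) (2,1) [ray(1,-1) blocked at (2,1)]
  WR@(0,5): attacks (0,4) (0,3) (1,5) (2,5) (3,5) (4,5) (5,5) [ray(0,-1) blocked at (0,3)]
  WN@(2,3): attacks (3,5) (4,4) (1,5) (0,4) (3,1) (4,2) (1,1) (0,2)
  WB@(3,3): attacks (4,4) (5,5) (4,2) (5,1) (2,4) (1,5) (2,2) (1,1) (0,0)
Union (19 distinct): (0,0) (0,2) (0,3) (0,4) (1,1) (1,2) (1,4) (1,5) (2,1) (2,2) (2,4) (2,5) (3,1) (3,5) (4,2) (4,4) (4,5) (5,1) (5,5)

Answer: 19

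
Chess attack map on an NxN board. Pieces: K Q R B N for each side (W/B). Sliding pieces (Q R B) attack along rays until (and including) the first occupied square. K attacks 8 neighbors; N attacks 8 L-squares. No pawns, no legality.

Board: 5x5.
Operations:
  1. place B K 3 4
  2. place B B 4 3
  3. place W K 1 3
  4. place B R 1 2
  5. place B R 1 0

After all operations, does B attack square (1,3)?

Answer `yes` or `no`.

Answer: yes

Derivation:
Op 1: place BK@(3,4)
Op 2: place BB@(4,3)
Op 3: place WK@(1,3)
Op 4: place BR@(1,2)
Op 5: place BR@(1,0)
Per-piece attacks for B:
  BR@(1,0): attacks (1,1) (1,2) (2,0) (3,0) (4,0) (0,0) [ray(0,1) blocked at (1,2)]
  BR@(1,2): attacks (1,3) (1,1) (1,0) (2,2) (3,2) (4,2) (0,2) [ray(0,1) blocked at (1,3); ray(0,-1) blocked at (1,0)]
  BK@(3,4): attacks (3,3) (4,4) (2,4) (4,3) (2,3)
  BB@(4,3): attacks (3,4) (3,2) (2,1) (1,0) [ray(-1,1) blocked at (3,4); ray(-1,-1) blocked at (1,0)]
B attacks (1,3): yes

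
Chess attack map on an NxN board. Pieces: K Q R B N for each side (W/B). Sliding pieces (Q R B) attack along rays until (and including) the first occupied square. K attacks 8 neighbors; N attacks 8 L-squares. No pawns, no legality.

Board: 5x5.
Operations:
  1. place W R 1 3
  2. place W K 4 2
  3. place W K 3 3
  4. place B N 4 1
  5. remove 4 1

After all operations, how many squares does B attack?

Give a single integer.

Answer: 0

Derivation:
Op 1: place WR@(1,3)
Op 2: place WK@(4,2)
Op 3: place WK@(3,3)
Op 4: place BN@(4,1)
Op 5: remove (4,1)
Per-piece attacks for B:
Union (0 distinct): (none)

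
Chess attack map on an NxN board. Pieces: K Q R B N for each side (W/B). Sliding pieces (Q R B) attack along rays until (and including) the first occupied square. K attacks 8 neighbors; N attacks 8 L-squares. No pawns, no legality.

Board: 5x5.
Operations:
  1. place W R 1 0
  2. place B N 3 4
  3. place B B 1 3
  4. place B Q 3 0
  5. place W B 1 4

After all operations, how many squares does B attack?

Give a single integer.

Answer: 17

Derivation:
Op 1: place WR@(1,0)
Op 2: place BN@(3,4)
Op 3: place BB@(1,3)
Op 4: place BQ@(3,0)
Op 5: place WB@(1,4)
Per-piece attacks for B:
  BB@(1,3): attacks (2,4) (2,2) (3,1) (4,0) (0,4) (0,2)
  BQ@(3,0): attacks (3,1) (3,2) (3,3) (3,4) (4,0) (2,0) (1,0) (4,1) (2,1) (1,2) (0,3) [ray(0,1) blocked at (3,4); ray(-1,0) blocked at (1,0)]
  BN@(3,4): attacks (4,2) (2,2) (1,3)
Union (17 distinct): (0,2) (0,3) (0,4) (1,0) (1,2) (1,3) (2,0) (2,1) (2,2) (2,4) (3,1) (3,2) (3,3) (3,4) (4,0) (4,1) (4,2)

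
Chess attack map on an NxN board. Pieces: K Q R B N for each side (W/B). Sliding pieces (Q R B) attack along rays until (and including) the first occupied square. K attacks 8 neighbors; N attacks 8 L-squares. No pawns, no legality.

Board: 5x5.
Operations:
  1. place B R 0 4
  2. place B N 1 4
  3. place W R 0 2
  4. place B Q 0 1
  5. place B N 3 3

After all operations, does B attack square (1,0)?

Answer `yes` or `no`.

Op 1: place BR@(0,4)
Op 2: place BN@(1,4)
Op 3: place WR@(0,2)
Op 4: place BQ@(0,1)
Op 5: place BN@(3,3)
Per-piece attacks for B:
  BQ@(0,1): attacks (0,2) (0,0) (1,1) (2,1) (3,1) (4,1) (1,2) (2,3) (3,4) (1,0) [ray(0,1) blocked at (0,2)]
  BR@(0,4): attacks (0,3) (0,2) (1,4) [ray(0,-1) blocked at (0,2); ray(1,0) blocked at (1,4)]
  BN@(1,4): attacks (2,2) (3,3) (0,2)
  BN@(3,3): attacks (1,4) (4,1) (2,1) (1,2)
B attacks (1,0): yes

Answer: yes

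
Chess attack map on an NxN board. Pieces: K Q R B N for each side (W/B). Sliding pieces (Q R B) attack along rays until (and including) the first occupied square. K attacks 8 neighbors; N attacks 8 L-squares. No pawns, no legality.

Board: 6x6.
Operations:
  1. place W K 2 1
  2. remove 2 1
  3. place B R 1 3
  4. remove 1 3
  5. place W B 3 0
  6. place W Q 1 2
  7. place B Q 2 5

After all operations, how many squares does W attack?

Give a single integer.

Answer: 19

Derivation:
Op 1: place WK@(2,1)
Op 2: remove (2,1)
Op 3: place BR@(1,3)
Op 4: remove (1,3)
Op 5: place WB@(3,0)
Op 6: place WQ@(1,2)
Op 7: place BQ@(2,5)
Per-piece attacks for W:
  WQ@(1,2): attacks (1,3) (1,4) (1,5) (1,1) (1,0) (2,2) (3,2) (4,2) (5,2) (0,2) (2,3) (3,4) (4,5) (2,1) (3,0) (0,3) (0,1) [ray(1,-1) blocked at (3,0)]
  WB@(3,0): attacks (4,1) (5,2) (2,1) (1,2) [ray(-1,1) blocked at (1,2)]
Union (19 distinct): (0,1) (0,2) (0,3) (1,0) (1,1) (1,2) (1,3) (1,4) (1,5) (2,1) (2,2) (2,3) (3,0) (3,2) (3,4) (4,1) (4,2) (4,5) (5,2)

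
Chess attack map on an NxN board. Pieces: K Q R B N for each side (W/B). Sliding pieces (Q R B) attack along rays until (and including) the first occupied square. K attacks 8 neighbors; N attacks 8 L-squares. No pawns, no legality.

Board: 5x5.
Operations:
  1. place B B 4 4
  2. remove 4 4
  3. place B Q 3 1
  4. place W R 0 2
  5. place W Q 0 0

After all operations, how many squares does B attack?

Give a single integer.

Op 1: place BB@(4,4)
Op 2: remove (4,4)
Op 3: place BQ@(3,1)
Op 4: place WR@(0,2)
Op 5: place WQ@(0,0)
Per-piece attacks for B:
  BQ@(3,1): attacks (3,2) (3,3) (3,4) (3,0) (4,1) (2,1) (1,1) (0,1) (4,2) (4,0) (2,2) (1,3) (0,4) (2,0)
Union (14 distinct): (0,1) (0,4) (1,1) (1,3) (2,0) (2,1) (2,2) (3,0) (3,2) (3,3) (3,4) (4,0) (4,1) (4,2)

Answer: 14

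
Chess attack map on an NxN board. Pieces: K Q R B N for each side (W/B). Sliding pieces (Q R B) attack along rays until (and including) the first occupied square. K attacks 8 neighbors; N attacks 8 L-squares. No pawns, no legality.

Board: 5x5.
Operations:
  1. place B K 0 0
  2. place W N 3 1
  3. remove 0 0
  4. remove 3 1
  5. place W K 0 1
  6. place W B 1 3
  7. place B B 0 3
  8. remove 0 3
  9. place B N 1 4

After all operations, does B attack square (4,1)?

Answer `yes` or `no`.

Op 1: place BK@(0,0)
Op 2: place WN@(3,1)
Op 3: remove (0,0)
Op 4: remove (3,1)
Op 5: place WK@(0,1)
Op 6: place WB@(1,3)
Op 7: place BB@(0,3)
Op 8: remove (0,3)
Op 9: place BN@(1,4)
Per-piece attacks for B:
  BN@(1,4): attacks (2,2) (3,3) (0,2)
B attacks (4,1): no

Answer: no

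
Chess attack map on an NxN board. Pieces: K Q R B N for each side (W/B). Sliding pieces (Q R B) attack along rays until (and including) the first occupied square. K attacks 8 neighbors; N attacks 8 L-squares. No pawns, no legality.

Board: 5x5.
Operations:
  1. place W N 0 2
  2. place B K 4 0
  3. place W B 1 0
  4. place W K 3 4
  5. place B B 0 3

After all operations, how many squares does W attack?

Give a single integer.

Answer: 10

Derivation:
Op 1: place WN@(0,2)
Op 2: place BK@(4,0)
Op 3: place WB@(1,0)
Op 4: place WK@(3,4)
Op 5: place BB@(0,3)
Per-piece attacks for W:
  WN@(0,2): attacks (1,4) (2,3) (1,0) (2,1)
  WB@(1,0): attacks (2,1) (3,2) (4,3) (0,1)
  WK@(3,4): attacks (3,3) (4,4) (2,4) (4,3) (2,3)
Union (10 distinct): (0,1) (1,0) (1,4) (2,1) (2,3) (2,4) (3,2) (3,3) (4,3) (4,4)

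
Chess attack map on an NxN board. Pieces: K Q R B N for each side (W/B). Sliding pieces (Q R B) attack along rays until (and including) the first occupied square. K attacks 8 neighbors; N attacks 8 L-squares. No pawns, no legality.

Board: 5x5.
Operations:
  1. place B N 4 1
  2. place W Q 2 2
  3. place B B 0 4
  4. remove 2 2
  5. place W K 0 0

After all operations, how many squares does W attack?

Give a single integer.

Op 1: place BN@(4,1)
Op 2: place WQ@(2,2)
Op 3: place BB@(0,4)
Op 4: remove (2,2)
Op 5: place WK@(0,0)
Per-piece attacks for W:
  WK@(0,0): attacks (0,1) (1,0) (1,1)
Union (3 distinct): (0,1) (1,0) (1,1)

Answer: 3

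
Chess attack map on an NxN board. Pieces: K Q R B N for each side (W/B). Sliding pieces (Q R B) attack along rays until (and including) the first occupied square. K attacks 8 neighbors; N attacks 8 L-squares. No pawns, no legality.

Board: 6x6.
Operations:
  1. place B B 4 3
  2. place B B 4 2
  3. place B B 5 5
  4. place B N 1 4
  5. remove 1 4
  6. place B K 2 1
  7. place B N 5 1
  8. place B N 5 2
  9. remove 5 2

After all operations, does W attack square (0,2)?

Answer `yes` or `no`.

Op 1: place BB@(4,3)
Op 2: place BB@(4,2)
Op 3: place BB@(5,5)
Op 4: place BN@(1,4)
Op 5: remove (1,4)
Op 6: place BK@(2,1)
Op 7: place BN@(5,1)
Op 8: place BN@(5,2)
Op 9: remove (5,2)
Per-piece attacks for W:
W attacks (0,2): no

Answer: no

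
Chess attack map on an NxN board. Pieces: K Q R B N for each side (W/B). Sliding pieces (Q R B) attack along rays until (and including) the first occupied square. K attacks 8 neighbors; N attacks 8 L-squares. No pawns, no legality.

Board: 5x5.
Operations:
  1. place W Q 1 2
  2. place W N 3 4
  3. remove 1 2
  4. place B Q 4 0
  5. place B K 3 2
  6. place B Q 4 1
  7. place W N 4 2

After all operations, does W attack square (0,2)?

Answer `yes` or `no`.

Op 1: place WQ@(1,2)
Op 2: place WN@(3,4)
Op 3: remove (1,2)
Op 4: place BQ@(4,0)
Op 5: place BK@(3,2)
Op 6: place BQ@(4,1)
Op 7: place WN@(4,2)
Per-piece attacks for W:
  WN@(3,4): attacks (4,2) (2,2) (1,3)
  WN@(4,2): attacks (3,4) (2,3) (3,0) (2,1)
W attacks (0,2): no

Answer: no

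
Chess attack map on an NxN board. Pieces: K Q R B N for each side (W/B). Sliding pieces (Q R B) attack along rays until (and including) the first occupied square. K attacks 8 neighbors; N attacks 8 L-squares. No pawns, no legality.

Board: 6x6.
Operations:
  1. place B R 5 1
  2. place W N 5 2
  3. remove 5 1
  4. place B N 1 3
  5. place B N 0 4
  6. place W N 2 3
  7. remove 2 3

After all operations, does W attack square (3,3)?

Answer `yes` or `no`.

Answer: yes

Derivation:
Op 1: place BR@(5,1)
Op 2: place WN@(5,2)
Op 3: remove (5,1)
Op 4: place BN@(1,3)
Op 5: place BN@(0,4)
Op 6: place WN@(2,3)
Op 7: remove (2,3)
Per-piece attacks for W:
  WN@(5,2): attacks (4,4) (3,3) (4,0) (3,1)
W attacks (3,3): yes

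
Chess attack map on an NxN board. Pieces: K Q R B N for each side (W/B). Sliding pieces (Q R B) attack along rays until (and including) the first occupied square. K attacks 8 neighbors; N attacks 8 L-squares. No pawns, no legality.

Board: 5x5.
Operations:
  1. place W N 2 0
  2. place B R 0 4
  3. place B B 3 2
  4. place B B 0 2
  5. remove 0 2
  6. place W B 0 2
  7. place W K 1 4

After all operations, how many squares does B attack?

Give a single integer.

Answer: 8

Derivation:
Op 1: place WN@(2,0)
Op 2: place BR@(0,4)
Op 3: place BB@(3,2)
Op 4: place BB@(0,2)
Op 5: remove (0,2)
Op 6: place WB@(0,2)
Op 7: place WK@(1,4)
Per-piece attacks for B:
  BR@(0,4): attacks (0,3) (0,2) (1,4) [ray(0,-1) blocked at (0,2); ray(1,0) blocked at (1,4)]
  BB@(3,2): attacks (4,3) (4,1) (2,3) (1,4) (2,1) (1,0) [ray(-1,1) blocked at (1,4)]
Union (8 distinct): (0,2) (0,3) (1,0) (1,4) (2,1) (2,3) (4,1) (4,3)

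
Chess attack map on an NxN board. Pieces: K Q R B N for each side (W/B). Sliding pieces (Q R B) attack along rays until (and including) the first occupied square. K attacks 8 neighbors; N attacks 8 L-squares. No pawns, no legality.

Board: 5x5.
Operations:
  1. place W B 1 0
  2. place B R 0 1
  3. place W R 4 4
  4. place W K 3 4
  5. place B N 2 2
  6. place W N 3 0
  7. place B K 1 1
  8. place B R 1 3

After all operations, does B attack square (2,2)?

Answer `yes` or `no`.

Op 1: place WB@(1,0)
Op 2: place BR@(0,1)
Op 3: place WR@(4,4)
Op 4: place WK@(3,4)
Op 5: place BN@(2,2)
Op 6: place WN@(3,0)
Op 7: place BK@(1,1)
Op 8: place BR@(1,3)
Per-piece attacks for B:
  BR@(0,1): attacks (0,2) (0,3) (0,4) (0,0) (1,1) [ray(1,0) blocked at (1,1)]
  BK@(1,1): attacks (1,2) (1,0) (2,1) (0,1) (2,2) (2,0) (0,2) (0,0)
  BR@(1,3): attacks (1,4) (1,2) (1,1) (2,3) (3,3) (4,3) (0,3) [ray(0,-1) blocked at (1,1)]
  BN@(2,2): attacks (3,4) (4,3) (1,4) (0,3) (3,0) (4,1) (1,0) (0,1)
B attacks (2,2): yes

Answer: yes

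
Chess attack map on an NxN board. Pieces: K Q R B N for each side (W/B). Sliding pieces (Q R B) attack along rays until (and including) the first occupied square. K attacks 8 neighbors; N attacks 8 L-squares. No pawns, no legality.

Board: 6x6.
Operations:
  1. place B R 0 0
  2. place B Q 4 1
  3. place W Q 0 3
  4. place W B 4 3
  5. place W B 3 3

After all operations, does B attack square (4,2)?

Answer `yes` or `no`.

Op 1: place BR@(0,0)
Op 2: place BQ@(4,1)
Op 3: place WQ@(0,3)
Op 4: place WB@(4,3)
Op 5: place WB@(3,3)
Per-piece attacks for B:
  BR@(0,0): attacks (0,1) (0,2) (0,3) (1,0) (2,0) (3,0) (4,0) (5,0) [ray(0,1) blocked at (0,3)]
  BQ@(4,1): attacks (4,2) (4,3) (4,0) (5,1) (3,1) (2,1) (1,1) (0,1) (5,2) (5,0) (3,2) (2,3) (1,4) (0,5) (3,0) [ray(0,1) blocked at (4,3)]
B attacks (4,2): yes

Answer: yes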